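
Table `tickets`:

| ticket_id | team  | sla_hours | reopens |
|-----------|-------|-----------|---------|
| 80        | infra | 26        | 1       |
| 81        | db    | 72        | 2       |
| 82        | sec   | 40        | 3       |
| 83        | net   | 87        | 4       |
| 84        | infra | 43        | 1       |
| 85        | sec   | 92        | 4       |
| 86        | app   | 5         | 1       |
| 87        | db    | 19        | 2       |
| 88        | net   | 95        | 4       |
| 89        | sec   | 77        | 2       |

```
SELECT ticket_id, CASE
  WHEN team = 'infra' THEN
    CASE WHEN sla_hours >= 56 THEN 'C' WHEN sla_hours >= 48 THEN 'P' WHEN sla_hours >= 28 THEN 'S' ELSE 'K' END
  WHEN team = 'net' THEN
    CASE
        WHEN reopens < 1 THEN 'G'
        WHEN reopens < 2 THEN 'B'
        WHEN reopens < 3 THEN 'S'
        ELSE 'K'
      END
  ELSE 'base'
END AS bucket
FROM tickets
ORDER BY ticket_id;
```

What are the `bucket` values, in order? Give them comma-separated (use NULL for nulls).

K, base, base, K, S, base, base, base, K, base

ticket_id=80: team='infra' → inner[ELSE] → K
ticket_id=81: team='db' → outer ELSE → base
ticket_id=82: team='sec' → outer ELSE → base
ticket_id=83: team='net' → inner[ELSE] → K
ticket_id=84: team='infra' → inner[sla_hours >= 28] → S
ticket_id=85: team='sec' → outer ELSE → base
ticket_id=86: team='app' → outer ELSE → base
ticket_id=87: team='db' → outer ELSE → base
ticket_id=88: team='net' → inner[ELSE] → K
ticket_id=89: team='sec' → outer ELSE → base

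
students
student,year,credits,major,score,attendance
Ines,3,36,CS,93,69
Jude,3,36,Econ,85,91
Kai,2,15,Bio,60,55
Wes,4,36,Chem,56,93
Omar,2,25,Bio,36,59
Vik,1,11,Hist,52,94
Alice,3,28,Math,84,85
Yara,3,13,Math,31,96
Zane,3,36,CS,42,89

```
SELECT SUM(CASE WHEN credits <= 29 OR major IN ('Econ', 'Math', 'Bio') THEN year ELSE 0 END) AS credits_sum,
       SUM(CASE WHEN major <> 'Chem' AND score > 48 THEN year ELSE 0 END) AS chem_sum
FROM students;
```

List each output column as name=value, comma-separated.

[credits_sum: credits <= 29 OR major IN ('Econ', 'Math', 'Bio')]
student=Ines: ✗
student=Jude: ✓ → 3
student=Kai: ✓ → 2
student=Wes: ✗
student=Omar: ✓ → 2
student=Vik: ✓ → 1
student=Alice: ✓ → 3
student=Yara: ✓ → 3
student=Zane: ✗
credits_sum = 3 + 2 + 2 + 1 + 3 + 3 = 14
—
[chem_sum: major <> 'Chem' AND score > 48]
student=Ines: ✓ → 3
student=Jude: ✓ → 3
student=Kai: ✓ → 2
student=Wes: ✗
student=Omar: ✗
student=Vik: ✓ → 1
student=Alice: ✓ → 3
student=Yara: ✗
student=Zane: ✗
chem_sum = 3 + 3 + 2 + 1 + 3 = 12

credits_sum=14, chem_sum=12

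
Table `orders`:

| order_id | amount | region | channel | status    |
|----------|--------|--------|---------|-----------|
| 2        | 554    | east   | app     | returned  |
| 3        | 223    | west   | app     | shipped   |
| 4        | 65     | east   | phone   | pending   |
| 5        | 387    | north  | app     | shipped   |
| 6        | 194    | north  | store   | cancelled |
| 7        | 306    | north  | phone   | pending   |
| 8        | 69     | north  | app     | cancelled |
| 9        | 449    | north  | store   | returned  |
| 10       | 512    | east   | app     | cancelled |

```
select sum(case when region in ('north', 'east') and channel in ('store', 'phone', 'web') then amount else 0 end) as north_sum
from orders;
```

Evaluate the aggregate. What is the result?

1014

order_id=2: ✗
order_id=3: ✗
order_id=4: ✓ → 65
order_id=5: ✗
order_id=6: ✓ → 194
order_id=7: ✓ → 306
order_id=8: ✗
order_id=9: ✓ → 449
order_id=10: ✗
north_sum = 65 + 194 + 306 + 449 = 1014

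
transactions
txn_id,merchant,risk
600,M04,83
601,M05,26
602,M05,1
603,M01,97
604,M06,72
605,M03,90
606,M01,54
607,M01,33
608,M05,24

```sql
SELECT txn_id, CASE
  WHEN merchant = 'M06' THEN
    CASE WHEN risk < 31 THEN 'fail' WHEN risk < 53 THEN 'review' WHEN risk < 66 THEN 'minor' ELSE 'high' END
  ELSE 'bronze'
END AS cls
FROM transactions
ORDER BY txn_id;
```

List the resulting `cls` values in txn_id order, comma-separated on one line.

bronze, bronze, bronze, bronze, high, bronze, bronze, bronze, bronze

txn_id=600: merchant='M04' → outer ELSE → bronze
txn_id=601: merchant='M05' → outer ELSE → bronze
txn_id=602: merchant='M05' → outer ELSE → bronze
txn_id=603: merchant='M01' → outer ELSE → bronze
txn_id=604: merchant='M06' → inner[ELSE] → high
txn_id=605: merchant='M03' → outer ELSE → bronze
txn_id=606: merchant='M01' → outer ELSE → bronze
txn_id=607: merchant='M01' → outer ELSE → bronze
txn_id=608: merchant='M05' → outer ELSE → bronze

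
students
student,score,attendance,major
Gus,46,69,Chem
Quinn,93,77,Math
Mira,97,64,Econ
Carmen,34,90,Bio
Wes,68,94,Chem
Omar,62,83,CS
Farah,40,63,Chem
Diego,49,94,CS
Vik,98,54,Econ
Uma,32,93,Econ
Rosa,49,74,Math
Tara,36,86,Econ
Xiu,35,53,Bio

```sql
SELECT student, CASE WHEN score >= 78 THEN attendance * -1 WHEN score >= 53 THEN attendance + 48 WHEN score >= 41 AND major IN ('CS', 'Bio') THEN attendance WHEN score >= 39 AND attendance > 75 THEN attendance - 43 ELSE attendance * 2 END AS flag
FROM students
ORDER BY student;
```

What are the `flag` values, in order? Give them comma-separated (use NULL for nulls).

180, 94, 126, 138, -64, 131, -77, 148, 172, 186, -54, 142, 106

student=Carmen: ELSE → 180
student=Diego: score >= 41 AND major IN ('CS', 'Bio') → 94
student=Farah: ELSE → 126
student=Gus: ELSE → 138
student=Mira: score >= 78 → -64
student=Omar: score >= 53 → 131
student=Quinn: score >= 78 → -77
student=Rosa: ELSE → 148
student=Tara: ELSE → 172
student=Uma: ELSE → 186
student=Vik: score >= 78 → -54
student=Wes: score >= 53 → 142
student=Xiu: ELSE → 106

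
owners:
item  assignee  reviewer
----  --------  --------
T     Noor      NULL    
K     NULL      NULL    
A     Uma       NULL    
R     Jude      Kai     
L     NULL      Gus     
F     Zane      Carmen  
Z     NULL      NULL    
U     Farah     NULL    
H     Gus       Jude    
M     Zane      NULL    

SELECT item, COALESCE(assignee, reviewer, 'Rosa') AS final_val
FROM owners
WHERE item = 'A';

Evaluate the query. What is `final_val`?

Uma

item = A: assignee=Uma, reviewer=NULL.
assignee=Uma → Uma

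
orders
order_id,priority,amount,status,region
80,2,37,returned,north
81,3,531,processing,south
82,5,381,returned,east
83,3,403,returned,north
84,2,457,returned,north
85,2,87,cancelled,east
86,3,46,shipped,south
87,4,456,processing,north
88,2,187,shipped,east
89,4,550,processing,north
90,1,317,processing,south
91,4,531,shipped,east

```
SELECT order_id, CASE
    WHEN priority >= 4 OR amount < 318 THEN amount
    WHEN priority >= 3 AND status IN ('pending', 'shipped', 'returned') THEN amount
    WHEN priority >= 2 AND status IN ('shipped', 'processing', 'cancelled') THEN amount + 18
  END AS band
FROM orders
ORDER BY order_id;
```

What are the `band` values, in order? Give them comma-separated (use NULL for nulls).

order_id=80: priority >= 4 OR amount < 318 → 37
order_id=81: priority >= 2 AND status IN ('shipped', 'processing', 'cancelled') → 549
order_id=82: priority >= 4 OR amount < 318 → 381
order_id=83: priority >= 3 AND status IN ('pending', 'shipped', 'returned') → 403
order_id=84: (no match → NULL) → NULL
order_id=85: priority >= 4 OR amount < 318 → 87
order_id=86: priority >= 4 OR amount < 318 → 46
order_id=87: priority >= 4 OR amount < 318 → 456
order_id=88: priority >= 4 OR amount < 318 → 187
order_id=89: priority >= 4 OR amount < 318 → 550
order_id=90: priority >= 4 OR amount < 318 → 317
order_id=91: priority >= 4 OR amount < 318 → 531

37, 549, 381, 403, NULL, 87, 46, 456, 187, 550, 317, 531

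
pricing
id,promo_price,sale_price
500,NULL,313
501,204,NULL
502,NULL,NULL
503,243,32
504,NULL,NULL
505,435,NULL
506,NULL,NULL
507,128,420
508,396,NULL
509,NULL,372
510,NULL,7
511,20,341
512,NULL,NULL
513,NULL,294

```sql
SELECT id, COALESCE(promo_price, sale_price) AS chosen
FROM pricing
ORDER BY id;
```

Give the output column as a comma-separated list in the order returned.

313, 204, NULL, 243, NULL, 435, NULL, 128, 396, 372, 7, 20, NULL, 294

id=500: promo_price=NULL, sale_price=313 → 313
id=501: promo_price=204 → 204
id=502: promo_price=NULL, sale_price=NULL (all NULL) → NULL
id=503: promo_price=243 → 243
id=504: promo_price=NULL, sale_price=NULL (all NULL) → NULL
id=505: promo_price=435 → 435
id=506: promo_price=NULL, sale_price=NULL (all NULL) → NULL
id=507: promo_price=128 → 128
id=508: promo_price=396 → 396
id=509: promo_price=NULL, sale_price=372 → 372
id=510: promo_price=NULL, sale_price=7 → 7
id=511: promo_price=20 → 20
id=512: promo_price=NULL, sale_price=NULL (all NULL) → NULL
id=513: promo_price=NULL, sale_price=294 → 294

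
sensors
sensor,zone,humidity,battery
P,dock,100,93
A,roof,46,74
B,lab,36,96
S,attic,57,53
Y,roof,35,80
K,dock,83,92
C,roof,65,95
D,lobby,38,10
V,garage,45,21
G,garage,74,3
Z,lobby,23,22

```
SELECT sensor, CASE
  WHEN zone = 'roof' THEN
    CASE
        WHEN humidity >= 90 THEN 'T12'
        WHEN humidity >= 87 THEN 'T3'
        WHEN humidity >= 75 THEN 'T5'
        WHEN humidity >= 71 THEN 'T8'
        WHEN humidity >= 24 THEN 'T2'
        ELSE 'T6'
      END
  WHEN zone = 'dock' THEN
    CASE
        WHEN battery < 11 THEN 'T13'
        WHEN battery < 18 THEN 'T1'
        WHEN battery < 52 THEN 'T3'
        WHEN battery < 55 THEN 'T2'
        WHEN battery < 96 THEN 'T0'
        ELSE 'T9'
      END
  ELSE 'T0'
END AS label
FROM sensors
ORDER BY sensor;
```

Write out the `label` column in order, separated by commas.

sensor=A: zone='roof' → inner[humidity >= 24] → T2
sensor=B: zone='lab' → outer ELSE → T0
sensor=C: zone='roof' → inner[humidity >= 24] → T2
sensor=D: zone='lobby' → outer ELSE → T0
sensor=G: zone='garage' → outer ELSE → T0
sensor=K: zone='dock' → inner[battery < 96] → T0
sensor=P: zone='dock' → inner[battery < 96] → T0
sensor=S: zone='attic' → outer ELSE → T0
sensor=V: zone='garage' → outer ELSE → T0
sensor=Y: zone='roof' → inner[humidity >= 24] → T2
sensor=Z: zone='lobby' → outer ELSE → T0

T2, T0, T2, T0, T0, T0, T0, T0, T0, T2, T0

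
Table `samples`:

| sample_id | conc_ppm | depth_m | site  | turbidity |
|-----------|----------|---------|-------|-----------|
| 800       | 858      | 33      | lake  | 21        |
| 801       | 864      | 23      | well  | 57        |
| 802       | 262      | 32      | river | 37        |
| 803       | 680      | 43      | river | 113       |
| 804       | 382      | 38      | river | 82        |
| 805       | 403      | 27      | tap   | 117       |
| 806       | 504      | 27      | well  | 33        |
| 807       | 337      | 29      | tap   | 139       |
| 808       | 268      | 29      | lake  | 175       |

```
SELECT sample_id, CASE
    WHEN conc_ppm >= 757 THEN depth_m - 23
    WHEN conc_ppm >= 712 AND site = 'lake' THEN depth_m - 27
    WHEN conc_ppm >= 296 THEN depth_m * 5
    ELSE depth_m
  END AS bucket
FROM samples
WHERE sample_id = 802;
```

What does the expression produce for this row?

sample_id = 802: conc_ppm=262, depth_m=32, site=river, turbidity=37.
conc_ppm >= 757 → false
conc_ppm >= 712 AND site = 'lake' → false
conc_ppm >= 296 → false
No prior WHEN matched → ELSE → 32

32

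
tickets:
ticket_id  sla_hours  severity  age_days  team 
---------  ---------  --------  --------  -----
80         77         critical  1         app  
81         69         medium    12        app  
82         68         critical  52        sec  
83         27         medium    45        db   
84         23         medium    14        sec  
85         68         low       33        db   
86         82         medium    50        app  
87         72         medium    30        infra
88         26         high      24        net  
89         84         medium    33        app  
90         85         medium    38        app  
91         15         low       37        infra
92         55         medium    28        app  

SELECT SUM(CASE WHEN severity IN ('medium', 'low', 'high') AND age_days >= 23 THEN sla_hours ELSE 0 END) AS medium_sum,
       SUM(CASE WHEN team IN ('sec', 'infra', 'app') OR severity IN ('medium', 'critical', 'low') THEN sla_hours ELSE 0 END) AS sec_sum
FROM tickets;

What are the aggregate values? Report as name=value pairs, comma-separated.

medium_sum=514, sec_sum=725

[medium_sum: severity IN ('medium', 'low', 'high') AND age_days >= 23]
ticket_id=80: ✗
ticket_id=81: ✗
ticket_id=82: ✗
ticket_id=83: ✓ → 27
ticket_id=84: ✗
ticket_id=85: ✓ → 68
ticket_id=86: ✓ → 82
ticket_id=87: ✓ → 72
ticket_id=88: ✓ → 26
ticket_id=89: ✓ → 84
ticket_id=90: ✓ → 85
ticket_id=91: ✓ → 15
ticket_id=92: ✓ → 55
medium_sum = 27 + 68 + 82 + 72 + 26 + 84 + 85 + 15 + 55 = 514
—
[sec_sum: team IN ('sec', 'infra', 'app') OR severity IN ('medium', 'critical', 'low')]
ticket_id=80: ✓ → 77
ticket_id=81: ✓ → 69
ticket_id=82: ✓ → 68
ticket_id=83: ✓ → 27
ticket_id=84: ✓ → 23
ticket_id=85: ✓ → 68
ticket_id=86: ✓ → 82
ticket_id=87: ✓ → 72
ticket_id=88: ✗
ticket_id=89: ✓ → 84
ticket_id=90: ✓ → 85
ticket_id=91: ✓ → 15
ticket_id=92: ✓ → 55
sec_sum = 77 + 69 + 68 + 27 + 23 + 68 + 82 + 72 + 84 + 85 + 15 + 55 = 725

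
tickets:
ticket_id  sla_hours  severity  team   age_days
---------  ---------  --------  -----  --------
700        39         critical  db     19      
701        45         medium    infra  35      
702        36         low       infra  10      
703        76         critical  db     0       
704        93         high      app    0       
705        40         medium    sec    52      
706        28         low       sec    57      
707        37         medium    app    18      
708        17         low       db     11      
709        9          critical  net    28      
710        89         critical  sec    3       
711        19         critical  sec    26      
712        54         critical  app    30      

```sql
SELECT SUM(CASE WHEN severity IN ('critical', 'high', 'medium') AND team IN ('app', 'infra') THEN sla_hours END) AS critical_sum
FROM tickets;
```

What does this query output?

229

ticket_id=700: ✗
ticket_id=701: ✓ → 45
ticket_id=702: ✗
ticket_id=703: ✗
ticket_id=704: ✓ → 93
ticket_id=705: ✗
ticket_id=706: ✗
ticket_id=707: ✓ → 37
ticket_id=708: ✗
ticket_id=709: ✗
ticket_id=710: ✗
ticket_id=711: ✗
ticket_id=712: ✓ → 54
critical_sum = 45 + 93 + 37 + 54 = 229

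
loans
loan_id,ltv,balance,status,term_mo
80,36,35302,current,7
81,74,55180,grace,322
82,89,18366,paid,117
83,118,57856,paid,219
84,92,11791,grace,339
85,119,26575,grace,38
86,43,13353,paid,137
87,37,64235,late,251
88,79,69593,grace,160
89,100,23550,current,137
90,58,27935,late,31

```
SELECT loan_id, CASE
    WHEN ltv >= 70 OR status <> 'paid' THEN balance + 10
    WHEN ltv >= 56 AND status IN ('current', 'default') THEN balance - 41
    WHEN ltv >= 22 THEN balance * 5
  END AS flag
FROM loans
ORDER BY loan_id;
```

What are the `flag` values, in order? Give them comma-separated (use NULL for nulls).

loan_id=80: ltv >= 70 OR status <> 'paid' → 35312
loan_id=81: ltv >= 70 OR status <> 'paid' → 55190
loan_id=82: ltv >= 70 OR status <> 'paid' → 18376
loan_id=83: ltv >= 70 OR status <> 'paid' → 57866
loan_id=84: ltv >= 70 OR status <> 'paid' → 11801
loan_id=85: ltv >= 70 OR status <> 'paid' → 26585
loan_id=86: ltv >= 22 → 66765
loan_id=87: ltv >= 70 OR status <> 'paid' → 64245
loan_id=88: ltv >= 70 OR status <> 'paid' → 69603
loan_id=89: ltv >= 70 OR status <> 'paid' → 23560
loan_id=90: ltv >= 70 OR status <> 'paid' → 27945

35312, 55190, 18376, 57866, 11801, 26585, 66765, 64245, 69603, 23560, 27945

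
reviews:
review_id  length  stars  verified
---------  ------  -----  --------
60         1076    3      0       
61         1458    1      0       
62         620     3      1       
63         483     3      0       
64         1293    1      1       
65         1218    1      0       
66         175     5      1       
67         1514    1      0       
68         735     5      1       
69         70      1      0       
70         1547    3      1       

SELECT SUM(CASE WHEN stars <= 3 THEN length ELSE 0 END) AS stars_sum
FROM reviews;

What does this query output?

review_id=60: ✓ → 1076
review_id=61: ✓ → 1458
review_id=62: ✓ → 620
review_id=63: ✓ → 483
review_id=64: ✓ → 1293
review_id=65: ✓ → 1218
review_id=66: ✗
review_id=67: ✓ → 1514
review_id=68: ✗
review_id=69: ✓ → 70
review_id=70: ✓ → 1547
stars_sum = 1076 + 1458 + 620 + 483 + 1293 + 1218 + 1514 + 70 + 1547 = 9279

9279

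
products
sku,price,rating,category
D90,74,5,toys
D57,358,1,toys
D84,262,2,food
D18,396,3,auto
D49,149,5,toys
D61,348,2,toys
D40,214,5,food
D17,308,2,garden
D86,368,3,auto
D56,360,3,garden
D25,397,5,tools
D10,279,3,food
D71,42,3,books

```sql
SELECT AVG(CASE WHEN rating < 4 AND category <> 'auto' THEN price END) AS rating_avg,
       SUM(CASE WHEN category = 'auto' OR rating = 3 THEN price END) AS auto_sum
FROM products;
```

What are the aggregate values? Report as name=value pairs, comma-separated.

[rating_avg: rating < 4 AND category <> 'auto']
sku=D90: ✗
sku=D57: ✓ → 358
sku=D84: ✓ → 262
sku=D18: ✗
sku=D49: ✗
sku=D61: ✓ → 348
sku=D40: ✗
sku=D17: ✓ → 308
sku=D86: ✗
sku=D56: ✓ → 360
sku=D25: ✗
sku=D10: ✓ → 279
sku=D71: ✓ → 42
rating_avg = (358 + 262 + 348 + 308 + 360 + 279 + 42) / 7 = 279.5714285714
—
[auto_sum: category = 'auto' OR rating = 3]
sku=D90: ✗
sku=D57: ✗
sku=D84: ✗
sku=D18: ✓ → 396
sku=D49: ✗
sku=D61: ✗
sku=D40: ✗
sku=D17: ✗
sku=D86: ✓ → 368
sku=D56: ✓ → 360
sku=D25: ✗
sku=D10: ✓ → 279
sku=D71: ✓ → 42
auto_sum = 396 + 368 + 360 + 279 + 42 = 1445

rating_avg=279.5714285714, auto_sum=1445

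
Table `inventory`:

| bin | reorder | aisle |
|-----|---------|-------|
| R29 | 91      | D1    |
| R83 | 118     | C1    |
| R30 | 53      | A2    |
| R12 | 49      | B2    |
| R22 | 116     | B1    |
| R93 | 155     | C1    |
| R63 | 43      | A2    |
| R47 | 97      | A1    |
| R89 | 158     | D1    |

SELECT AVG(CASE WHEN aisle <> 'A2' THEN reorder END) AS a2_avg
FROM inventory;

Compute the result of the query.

112

bin=R29: ✓ → 91
bin=R83: ✓ → 118
bin=R30: ✗
bin=R12: ✓ → 49
bin=R22: ✓ → 116
bin=R93: ✓ → 155
bin=R63: ✗
bin=R47: ✓ → 97
bin=R89: ✓ → 158
a2_avg = (91 + 118 + 49 + 116 + 155 + 97 + 158) / 7 = 112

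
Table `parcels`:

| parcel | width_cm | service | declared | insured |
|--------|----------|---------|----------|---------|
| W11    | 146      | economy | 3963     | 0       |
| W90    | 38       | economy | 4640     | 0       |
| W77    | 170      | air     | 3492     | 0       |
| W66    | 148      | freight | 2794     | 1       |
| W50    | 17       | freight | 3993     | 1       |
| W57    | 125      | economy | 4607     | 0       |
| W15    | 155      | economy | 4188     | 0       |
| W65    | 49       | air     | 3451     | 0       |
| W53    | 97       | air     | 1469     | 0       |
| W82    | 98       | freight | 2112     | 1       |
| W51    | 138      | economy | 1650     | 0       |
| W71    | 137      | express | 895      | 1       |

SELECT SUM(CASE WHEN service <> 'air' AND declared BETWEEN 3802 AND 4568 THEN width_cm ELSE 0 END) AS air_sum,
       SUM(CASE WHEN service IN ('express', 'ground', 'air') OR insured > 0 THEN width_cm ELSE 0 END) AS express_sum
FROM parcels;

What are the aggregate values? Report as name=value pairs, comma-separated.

air_sum=318, express_sum=716

[air_sum: service <> 'air' AND declared BETWEEN 3802 AND 4568]
parcel=W11: ✓ → 146
parcel=W90: ✗
parcel=W77: ✗
parcel=W66: ✗
parcel=W50: ✓ → 17
parcel=W57: ✗
parcel=W15: ✓ → 155
parcel=W65: ✗
parcel=W53: ✗
parcel=W82: ✗
parcel=W51: ✗
parcel=W71: ✗
air_sum = 146 + 17 + 155 = 318
—
[express_sum: service IN ('express', 'ground', 'air') OR insured > 0]
parcel=W11: ✗
parcel=W90: ✗
parcel=W77: ✓ → 170
parcel=W66: ✓ → 148
parcel=W50: ✓ → 17
parcel=W57: ✗
parcel=W15: ✗
parcel=W65: ✓ → 49
parcel=W53: ✓ → 97
parcel=W82: ✓ → 98
parcel=W51: ✗
parcel=W71: ✓ → 137
express_sum = 170 + 148 + 17 + 49 + 97 + 98 + 137 = 716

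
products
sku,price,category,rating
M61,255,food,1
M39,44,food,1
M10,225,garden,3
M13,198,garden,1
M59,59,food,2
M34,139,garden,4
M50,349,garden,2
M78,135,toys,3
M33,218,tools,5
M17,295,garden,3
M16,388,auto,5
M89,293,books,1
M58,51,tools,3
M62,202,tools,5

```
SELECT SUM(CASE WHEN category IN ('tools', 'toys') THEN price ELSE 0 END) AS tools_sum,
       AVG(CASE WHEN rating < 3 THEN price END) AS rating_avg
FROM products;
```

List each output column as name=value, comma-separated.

tools_sum=606, rating_avg=199.6666666667

[tools_sum: category IN ('tools', 'toys')]
sku=M61: ✗
sku=M39: ✗
sku=M10: ✗
sku=M13: ✗
sku=M59: ✗
sku=M34: ✗
sku=M50: ✗
sku=M78: ✓ → 135
sku=M33: ✓ → 218
sku=M17: ✗
sku=M16: ✗
sku=M89: ✗
sku=M58: ✓ → 51
sku=M62: ✓ → 202
tools_sum = 135 + 218 + 51 + 202 = 606
—
[rating_avg: rating < 3]
sku=M61: ✓ → 255
sku=M39: ✓ → 44
sku=M10: ✗
sku=M13: ✓ → 198
sku=M59: ✓ → 59
sku=M34: ✗
sku=M50: ✓ → 349
sku=M78: ✗
sku=M33: ✗
sku=M17: ✗
sku=M16: ✗
sku=M89: ✓ → 293
sku=M58: ✗
sku=M62: ✗
rating_avg = (255 + 44 + 198 + 59 + 349 + 293) / 6 = 199.6666666667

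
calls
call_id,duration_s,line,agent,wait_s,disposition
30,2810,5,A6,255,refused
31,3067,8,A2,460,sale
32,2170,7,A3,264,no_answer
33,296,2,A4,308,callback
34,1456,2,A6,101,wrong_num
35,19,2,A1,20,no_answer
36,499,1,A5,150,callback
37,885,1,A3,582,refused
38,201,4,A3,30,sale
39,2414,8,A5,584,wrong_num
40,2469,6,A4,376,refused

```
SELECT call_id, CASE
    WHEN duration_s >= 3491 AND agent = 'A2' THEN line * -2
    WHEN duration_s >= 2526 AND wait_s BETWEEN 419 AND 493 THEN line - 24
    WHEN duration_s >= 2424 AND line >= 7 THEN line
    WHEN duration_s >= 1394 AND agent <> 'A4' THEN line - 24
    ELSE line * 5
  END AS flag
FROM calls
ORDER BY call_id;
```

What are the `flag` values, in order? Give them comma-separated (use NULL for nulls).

call_id=30: duration_s >= 1394 AND agent <> 'A4' → -19
call_id=31: duration_s >= 2526 AND wait_s BETWEEN 419 AND 493 → -16
call_id=32: duration_s >= 1394 AND agent <> 'A4' → -17
call_id=33: ELSE → 10
call_id=34: duration_s >= 1394 AND agent <> 'A4' → -22
call_id=35: ELSE → 10
call_id=36: ELSE → 5
call_id=37: ELSE → 5
call_id=38: ELSE → 20
call_id=39: duration_s >= 1394 AND agent <> 'A4' → -16
call_id=40: ELSE → 30

-19, -16, -17, 10, -22, 10, 5, 5, 20, -16, 30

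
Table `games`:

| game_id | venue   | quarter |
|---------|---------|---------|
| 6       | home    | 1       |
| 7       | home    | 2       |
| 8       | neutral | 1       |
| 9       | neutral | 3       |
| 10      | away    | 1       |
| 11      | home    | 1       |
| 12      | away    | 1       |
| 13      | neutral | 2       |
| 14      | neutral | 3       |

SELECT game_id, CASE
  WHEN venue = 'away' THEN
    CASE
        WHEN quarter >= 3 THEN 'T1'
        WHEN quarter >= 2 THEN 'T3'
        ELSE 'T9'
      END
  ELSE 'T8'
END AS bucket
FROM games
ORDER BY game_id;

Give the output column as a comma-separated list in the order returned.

T8, T8, T8, T8, T9, T8, T9, T8, T8

game_id=6: venue='home' → outer ELSE → T8
game_id=7: venue='home' → outer ELSE → T8
game_id=8: venue='neutral' → outer ELSE → T8
game_id=9: venue='neutral' → outer ELSE → T8
game_id=10: venue='away' → inner[ELSE] → T9
game_id=11: venue='home' → outer ELSE → T8
game_id=12: venue='away' → inner[ELSE] → T9
game_id=13: venue='neutral' → outer ELSE → T8
game_id=14: venue='neutral' → outer ELSE → T8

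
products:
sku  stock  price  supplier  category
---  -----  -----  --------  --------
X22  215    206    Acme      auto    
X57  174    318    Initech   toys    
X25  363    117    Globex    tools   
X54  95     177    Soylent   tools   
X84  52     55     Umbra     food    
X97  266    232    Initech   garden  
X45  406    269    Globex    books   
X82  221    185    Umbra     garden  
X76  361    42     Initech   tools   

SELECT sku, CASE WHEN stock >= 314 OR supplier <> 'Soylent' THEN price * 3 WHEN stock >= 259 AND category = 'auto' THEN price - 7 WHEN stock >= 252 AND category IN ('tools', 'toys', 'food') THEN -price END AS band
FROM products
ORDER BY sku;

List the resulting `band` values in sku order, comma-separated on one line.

618, 351, 807, NULL, 954, 126, 555, 165, 696

sku=X22: stock >= 314 OR supplier <> 'Soylent' → 618
sku=X25: stock >= 314 OR supplier <> 'Soylent' → 351
sku=X45: stock >= 314 OR supplier <> 'Soylent' → 807
sku=X54: (no match → NULL) → NULL
sku=X57: stock >= 314 OR supplier <> 'Soylent' → 954
sku=X76: stock >= 314 OR supplier <> 'Soylent' → 126
sku=X82: stock >= 314 OR supplier <> 'Soylent' → 555
sku=X84: stock >= 314 OR supplier <> 'Soylent' → 165
sku=X97: stock >= 314 OR supplier <> 'Soylent' → 696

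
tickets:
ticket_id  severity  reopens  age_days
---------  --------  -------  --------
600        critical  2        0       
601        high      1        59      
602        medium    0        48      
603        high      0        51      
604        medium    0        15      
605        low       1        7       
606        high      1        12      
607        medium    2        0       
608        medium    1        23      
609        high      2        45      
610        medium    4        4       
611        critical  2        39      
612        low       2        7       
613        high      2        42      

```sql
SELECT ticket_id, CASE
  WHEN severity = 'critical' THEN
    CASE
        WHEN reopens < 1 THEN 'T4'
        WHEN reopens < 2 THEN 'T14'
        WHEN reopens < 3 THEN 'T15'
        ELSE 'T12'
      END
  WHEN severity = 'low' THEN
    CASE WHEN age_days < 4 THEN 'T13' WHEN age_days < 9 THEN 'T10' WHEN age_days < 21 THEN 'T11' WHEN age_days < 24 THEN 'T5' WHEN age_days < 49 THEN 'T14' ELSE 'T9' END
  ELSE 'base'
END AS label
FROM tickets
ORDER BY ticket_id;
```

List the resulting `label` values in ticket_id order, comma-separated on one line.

T15, base, base, base, base, T10, base, base, base, base, base, T15, T10, base

ticket_id=600: severity='critical' → inner[reopens < 3] → T15
ticket_id=601: severity='high' → outer ELSE → base
ticket_id=602: severity='medium' → outer ELSE → base
ticket_id=603: severity='high' → outer ELSE → base
ticket_id=604: severity='medium' → outer ELSE → base
ticket_id=605: severity='low' → inner[age_days < 9] → T10
ticket_id=606: severity='high' → outer ELSE → base
ticket_id=607: severity='medium' → outer ELSE → base
ticket_id=608: severity='medium' → outer ELSE → base
ticket_id=609: severity='high' → outer ELSE → base
ticket_id=610: severity='medium' → outer ELSE → base
ticket_id=611: severity='critical' → inner[reopens < 3] → T15
ticket_id=612: severity='low' → inner[age_days < 9] → T10
ticket_id=613: severity='high' → outer ELSE → base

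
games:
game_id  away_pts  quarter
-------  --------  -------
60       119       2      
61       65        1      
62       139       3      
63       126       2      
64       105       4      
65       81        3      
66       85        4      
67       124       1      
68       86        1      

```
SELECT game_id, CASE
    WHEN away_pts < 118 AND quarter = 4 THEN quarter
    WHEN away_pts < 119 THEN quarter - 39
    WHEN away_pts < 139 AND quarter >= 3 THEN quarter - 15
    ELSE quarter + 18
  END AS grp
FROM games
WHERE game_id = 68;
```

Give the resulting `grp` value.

game_id = 68: away_pts=86, quarter=1.
away_pts < 118 AND quarter = 4 → false
away_pts < 119 → true → -38

-38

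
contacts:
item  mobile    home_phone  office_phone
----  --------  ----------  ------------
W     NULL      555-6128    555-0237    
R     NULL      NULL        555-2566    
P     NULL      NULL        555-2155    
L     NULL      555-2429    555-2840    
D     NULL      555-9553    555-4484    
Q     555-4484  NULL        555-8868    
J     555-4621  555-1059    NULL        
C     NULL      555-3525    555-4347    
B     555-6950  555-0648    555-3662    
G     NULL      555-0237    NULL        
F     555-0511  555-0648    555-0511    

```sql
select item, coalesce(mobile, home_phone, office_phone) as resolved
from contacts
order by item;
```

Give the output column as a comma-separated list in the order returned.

item=B: mobile=555-6950 → 555-6950
item=C: mobile=NULL, home_phone=555-3525 → 555-3525
item=D: mobile=NULL, home_phone=555-9553 → 555-9553
item=F: mobile=555-0511 → 555-0511
item=G: mobile=NULL, home_phone=555-0237 → 555-0237
item=J: mobile=555-4621 → 555-4621
item=L: mobile=NULL, home_phone=555-2429 → 555-2429
item=P: mobile=NULL, home_phone=NULL, office_phone=555-2155 → 555-2155
item=Q: mobile=555-4484 → 555-4484
item=R: mobile=NULL, home_phone=NULL, office_phone=555-2566 → 555-2566
item=W: mobile=NULL, home_phone=555-6128 → 555-6128

555-6950, 555-3525, 555-9553, 555-0511, 555-0237, 555-4621, 555-2429, 555-2155, 555-4484, 555-2566, 555-6128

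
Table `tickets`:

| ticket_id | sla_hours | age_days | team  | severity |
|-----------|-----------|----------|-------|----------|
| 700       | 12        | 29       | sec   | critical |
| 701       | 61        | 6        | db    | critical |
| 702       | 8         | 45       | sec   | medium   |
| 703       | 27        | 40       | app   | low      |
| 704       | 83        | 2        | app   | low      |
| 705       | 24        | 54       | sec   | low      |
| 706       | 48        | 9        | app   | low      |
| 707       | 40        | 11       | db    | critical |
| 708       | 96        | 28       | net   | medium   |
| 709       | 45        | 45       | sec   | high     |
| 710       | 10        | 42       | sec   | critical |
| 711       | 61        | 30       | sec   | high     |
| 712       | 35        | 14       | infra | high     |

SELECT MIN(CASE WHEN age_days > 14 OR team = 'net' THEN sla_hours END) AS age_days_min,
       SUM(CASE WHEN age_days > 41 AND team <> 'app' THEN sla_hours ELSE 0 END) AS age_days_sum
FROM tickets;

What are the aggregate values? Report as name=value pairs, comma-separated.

[age_days_min: age_days > 14 OR team = 'net']
ticket_id=700: ✓ → 12
ticket_id=701: ✗
ticket_id=702: ✓ → 8
ticket_id=703: ✓ → 27
ticket_id=704: ✗
ticket_id=705: ✓ → 24
ticket_id=706: ✗
ticket_id=707: ✗
ticket_id=708: ✓ → 96
ticket_id=709: ✓ → 45
ticket_id=710: ✓ → 10
ticket_id=711: ✓ → 61
ticket_id=712: ✗
age_days_min = MIN(12, 8, 27, 24, 96, 45, 10, 61) = 8
—
[age_days_sum: age_days > 41 AND team <> 'app']
ticket_id=700: ✗
ticket_id=701: ✗
ticket_id=702: ✓ → 8
ticket_id=703: ✗
ticket_id=704: ✗
ticket_id=705: ✓ → 24
ticket_id=706: ✗
ticket_id=707: ✗
ticket_id=708: ✗
ticket_id=709: ✓ → 45
ticket_id=710: ✓ → 10
ticket_id=711: ✗
ticket_id=712: ✗
age_days_sum = 8 + 24 + 45 + 10 = 87

age_days_min=8, age_days_sum=87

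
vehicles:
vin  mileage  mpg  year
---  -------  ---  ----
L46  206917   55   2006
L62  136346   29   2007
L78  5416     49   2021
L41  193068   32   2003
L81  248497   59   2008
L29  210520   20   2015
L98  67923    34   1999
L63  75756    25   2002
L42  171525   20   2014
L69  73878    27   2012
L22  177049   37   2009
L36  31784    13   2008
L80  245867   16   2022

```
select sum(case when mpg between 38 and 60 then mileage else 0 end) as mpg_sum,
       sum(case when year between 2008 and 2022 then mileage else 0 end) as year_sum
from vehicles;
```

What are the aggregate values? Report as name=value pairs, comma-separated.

mpg_sum=460830, year_sum=1164536

[mpg_sum: mpg between 38 and 60]
vin=L46: ✓ → 206917
vin=L62: ✗
vin=L78: ✓ → 5416
vin=L41: ✗
vin=L81: ✓ → 248497
vin=L29: ✗
vin=L98: ✗
vin=L63: ✗
vin=L42: ✗
vin=L69: ✗
vin=L22: ✗
vin=L36: ✗
vin=L80: ✗
mpg_sum = 206917 + 5416 + 248497 = 460830
—
[year_sum: year between 2008 and 2022]
vin=L46: ✗
vin=L62: ✗
vin=L78: ✓ → 5416
vin=L41: ✗
vin=L81: ✓ → 248497
vin=L29: ✓ → 210520
vin=L98: ✗
vin=L63: ✗
vin=L42: ✓ → 171525
vin=L69: ✓ → 73878
vin=L22: ✓ → 177049
vin=L36: ✓ → 31784
vin=L80: ✓ → 245867
year_sum = 5416 + 248497 + 210520 + 171525 + 73878 + 177049 + 31784 + 245867 = 1164536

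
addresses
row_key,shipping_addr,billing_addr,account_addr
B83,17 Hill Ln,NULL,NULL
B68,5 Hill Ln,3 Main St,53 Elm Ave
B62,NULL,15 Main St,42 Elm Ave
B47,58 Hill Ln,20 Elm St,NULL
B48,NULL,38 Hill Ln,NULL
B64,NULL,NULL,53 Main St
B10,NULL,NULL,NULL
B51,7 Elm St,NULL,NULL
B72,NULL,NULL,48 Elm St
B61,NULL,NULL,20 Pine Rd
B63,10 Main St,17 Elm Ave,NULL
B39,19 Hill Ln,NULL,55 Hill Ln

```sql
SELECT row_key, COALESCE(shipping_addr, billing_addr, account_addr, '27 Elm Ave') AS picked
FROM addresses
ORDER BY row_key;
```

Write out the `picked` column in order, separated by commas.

27 Elm Ave, 19 Hill Ln, 58 Hill Ln, 38 Hill Ln, 7 Elm St, 20 Pine Rd, 15 Main St, 10 Main St, 53 Main St, 5 Hill Ln, 48 Elm St, 17 Hill Ln

row_key=B10: shipping_addr=NULL, billing_addr=NULL, account_addr=NULL, → literal 27 Elm Ave → 27 Elm Ave
row_key=B39: shipping_addr=19 Hill Ln → 19 Hill Ln
row_key=B47: shipping_addr=58 Hill Ln → 58 Hill Ln
row_key=B48: shipping_addr=NULL, billing_addr=38 Hill Ln → 38 Hill Ln
row_key=B51: shipping_addr=7 Elm St → 7 Elm St
row_key=B61: shipping_addr=NULL, billing_addr=NULL, account_addr=20 Pine Rd → 20 Pine Rd
row_key=B62: shipping_addr=NULL, billing_addr=15 Main St → 15 Main St
row_key=B63: shipping_addr=10 Main St → 10 Main St
row_key=B64: shipping_addr=NULL, billing_addr=NULL, account_addr=53 Main St → 53 Main St
row_key=B68: shipping_addr=5 Hill Ln → 5 Hill Ln
row_key=B72: shipping_addr=NULL, billing_addr=NULL, account_addr=48 Elm St → 48 Elm St
row_key=B83: shipping_addr=17 Hill Ln → 17 Hill Ln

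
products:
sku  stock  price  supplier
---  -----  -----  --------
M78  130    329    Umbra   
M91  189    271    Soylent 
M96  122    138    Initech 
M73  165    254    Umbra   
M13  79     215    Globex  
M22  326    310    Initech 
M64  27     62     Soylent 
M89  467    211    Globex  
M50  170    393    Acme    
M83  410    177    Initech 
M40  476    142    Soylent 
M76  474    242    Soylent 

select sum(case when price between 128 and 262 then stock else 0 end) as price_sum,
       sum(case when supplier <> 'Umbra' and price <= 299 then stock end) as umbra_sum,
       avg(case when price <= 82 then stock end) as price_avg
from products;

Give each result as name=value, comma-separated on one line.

price_sum=2193, umbra_sum=2244, price_avg=27

[price_sum: price between 128 and 262]
sku=M78: ✗
sku=M91: ✗
sku=M96: ✓ → 122
sku=M73: ✓ → 165
sku=M13: ✓ → 79
sku=M22: ✗
sku=M64: ✗
sku=M89: ✓ → 467
sku=M50: ✗
sku=M83: ✓ → 410
sku=M40: ✓ → 476
sku=M76: ✓ → 474
price_sum = 122 + 165 + 79 + 467 + 410 + 476 + 474 = 2193
—
[umbra_sum: supplier <> 'Umbra' and price <= 299]
sku=M78: ✗
sku=M91: ✓ → 189
sku=M96: ✓ → 122
sku=M73: ✗
sku=M13: ✓ → 79
sku=M22: ✗
sku=M64: ✓ → 27
sku=M89: ✓ → 467
sku=M50: ✗
sku=M83: ✓ → 410
sku=M40: ✓ → 476
sku=M76: ✓ → 474
umbra_sum = 189 + 122 + 79 + 27 + 467 + 410 + 476 + 474 = 2244
—
[price_avg: price <= 82]
sku=M78: ✗
sku=M91: ✗
sku=M96: ✗
sku=M73: ✗
sku=M13: ✗
sku=M22: ✗
sku=M64: ✓ → 27
sku=M89: ✗
sku=M50: ✗
sku=M83: ✗
sku=M40: ✗
sku=M76: ✗
price_avg = 27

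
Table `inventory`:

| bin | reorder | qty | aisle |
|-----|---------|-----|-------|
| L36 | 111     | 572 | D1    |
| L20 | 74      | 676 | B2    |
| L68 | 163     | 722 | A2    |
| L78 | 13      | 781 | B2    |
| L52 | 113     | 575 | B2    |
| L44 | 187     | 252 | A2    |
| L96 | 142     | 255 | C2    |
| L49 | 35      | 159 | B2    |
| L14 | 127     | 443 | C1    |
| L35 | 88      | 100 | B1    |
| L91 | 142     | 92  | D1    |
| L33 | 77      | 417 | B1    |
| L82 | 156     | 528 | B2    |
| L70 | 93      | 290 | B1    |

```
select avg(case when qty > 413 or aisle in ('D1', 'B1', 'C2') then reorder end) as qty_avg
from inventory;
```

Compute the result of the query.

108.25

bin=L36: ✓ → 111
bin=L20: ✓ → 74
bin=L68: ✓ → 163
bin=L78: ✓ → 13
bin=L52: ✓ → 113
bin=L44: ✗
bin=L96: ✓ → 142
bin=L49: ✗
bin=L14: ✓ → 127
bin=L35: ✓ → 88
bin=L91: ✓ → 142
bin=L33: ✓ → 77
bin=L82: ✓ → 156
bin=L70: ✓ → 93
qty_avg = (111 + 74 + 163 + 13 + 113 + 142 + 127 + 88 + 142 + 77 + 156 + 93) / 12 = 108.25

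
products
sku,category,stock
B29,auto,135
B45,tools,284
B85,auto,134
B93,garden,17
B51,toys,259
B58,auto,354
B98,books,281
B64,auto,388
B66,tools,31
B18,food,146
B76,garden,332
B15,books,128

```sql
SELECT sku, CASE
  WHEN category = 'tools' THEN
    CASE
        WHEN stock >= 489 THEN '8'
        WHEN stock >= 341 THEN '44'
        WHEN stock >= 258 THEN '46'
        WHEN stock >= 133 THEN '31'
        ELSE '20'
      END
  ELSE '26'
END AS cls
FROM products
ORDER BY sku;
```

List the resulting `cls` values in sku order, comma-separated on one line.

26, 26, 26, 46, 26, 26, 26, 20, 26, 26, 26, 26

sku=B15: category='books' → outer ELSE → 26
sku=B18: category='food' → outer ELSE → 26
sku=B29: category='auto' → outer ELSE → 26
sku=B45: category='tools' → inner[stock >= 258] → 46
sku=B51: category='toys' → outer ELSE → 26
sku=B58: category='auto' → outer ELSE → 26
sku=B64: category='auto' → outer ELSE → 26
sku=B66: category='tools' → inner[ELSE] → 20
sku=B76: category='garden' → outer ELSE → 26
sku=B85: category='auto' → outer ELSE → 26
sku=B93: category='garden' → outer ELSE → 26
sku=B98: category='books' → outer ELSE → 26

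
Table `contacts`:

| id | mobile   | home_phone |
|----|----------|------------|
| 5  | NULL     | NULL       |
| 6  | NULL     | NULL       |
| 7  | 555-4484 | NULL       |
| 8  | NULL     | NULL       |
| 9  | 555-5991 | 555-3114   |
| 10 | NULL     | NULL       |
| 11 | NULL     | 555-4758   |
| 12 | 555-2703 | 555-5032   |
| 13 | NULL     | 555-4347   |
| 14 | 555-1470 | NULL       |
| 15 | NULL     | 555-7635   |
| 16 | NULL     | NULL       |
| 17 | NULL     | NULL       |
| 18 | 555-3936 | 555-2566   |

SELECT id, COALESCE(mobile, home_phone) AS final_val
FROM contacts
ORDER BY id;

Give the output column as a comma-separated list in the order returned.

NULL, NULL, 555-4484, NULL, 555-5991, NULL, 555-4758, 555-2703, 555-4347, 555-1470, 555-7635, NULL, NULL, 555-3936

id=5: mobile=NULL, home_phone=NULL (all NULL) → NULL
id=6: mobile=NULL, home_phone=NULL (all NULL) → NULL
id=7: mobile=555-4484 → 555-4484
id=8: mobile=NULL, home_phone=NULL (all NULL) → NULL
id=9: mobile=555-5991 → 555-5991
id=10: mobile=NULL, home_phone=NULL (all NULL) → NULL
id=11: mobile=NULL, home_phone=555-4758 → 555-4758
id=12: mobile=555-2703 → 555-2703
id=13: mobile=NULL, home_phone=555-4347 → 555-4347
id=14: mobile=555-1470 → 555-1470
id=15: mobile=NULL, home_phone=555-7635 → 555-7635
id=16: mobile=NULL, home_phone=NULL (all NULL) → NULL
id=17: mobile=NULL, home_phone=NULL (all NULL) → NULL
id=18: mobile=555-3936 → 555-3936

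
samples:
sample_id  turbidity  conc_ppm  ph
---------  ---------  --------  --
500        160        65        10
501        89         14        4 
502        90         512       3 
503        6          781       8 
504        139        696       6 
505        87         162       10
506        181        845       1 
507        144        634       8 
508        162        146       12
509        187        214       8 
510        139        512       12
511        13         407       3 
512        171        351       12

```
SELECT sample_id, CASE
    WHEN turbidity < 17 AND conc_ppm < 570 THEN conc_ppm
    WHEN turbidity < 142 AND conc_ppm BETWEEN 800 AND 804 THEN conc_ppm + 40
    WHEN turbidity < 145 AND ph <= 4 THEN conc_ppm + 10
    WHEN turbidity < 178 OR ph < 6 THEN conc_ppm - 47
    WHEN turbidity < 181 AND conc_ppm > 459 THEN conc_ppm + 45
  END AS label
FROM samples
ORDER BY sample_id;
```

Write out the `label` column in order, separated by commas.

sample_id=500: turbidity < 178 OR ph < 6 → 18
sample_id=501: turbidity < 145 AND ph <= 4 → 24
sample_id=502: turbidity < 145 AND ph <= 4 → 522
sample_id=503: turbidity < 178 OR ph < 6 → 734
sample_id=504: turbidity < 178 OR ph < 6 → 649
sample_id=505: turbidity < 178 OR ph < 6 → 115
sample_id=506: turbidity < 178 OR ph < 6 → 798
sample_id=507: turbidity < 178 OR ph < 6 → 587
sample_id=508: turbidity < 178 OR ph < 6 → 99
sample_id=509: (no match → NULL) → NULL
sample_id=510: turbidity < 178 OR ph < 6 → 465
sample_id=511: turbidity < 17 AND conc_ppm < 570 → 407
sample_id=512: turbidity < 178 OR ph < 6 → 304

18, 24, 522, 734, 649, 115, 798, 587, 99, NULL, 465, 407, 304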